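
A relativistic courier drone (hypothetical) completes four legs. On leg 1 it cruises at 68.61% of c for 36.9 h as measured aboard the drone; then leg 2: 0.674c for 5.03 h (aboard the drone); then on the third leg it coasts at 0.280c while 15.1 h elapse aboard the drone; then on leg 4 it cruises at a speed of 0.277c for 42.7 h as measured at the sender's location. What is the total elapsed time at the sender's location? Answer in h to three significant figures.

Leg 1: β = 0.6861; γ = 1/√(1 − 0.6861²) = 1/√0.5293 = 1.375; Δt_1 = 1.375 × 36.9 = 50.72 h.
Leg 2: γ = 1/√(1 − 0.674²) = 1/√0.5457 = 1.354; Δt_2 = 1.354 × 5.03 = 6.809 h.
Leg 3: γ = 1/√(1 − 0.280²) = 25/24 ≈ 1.042; Δt_3 = 1.042 × 15.1 = 15.73 h.
Leg 4: 42.7 h is already measured at the sender's location.
Total: 50.72 + 6.809 + 15.73 + 42.70 h.

Δt = 116 h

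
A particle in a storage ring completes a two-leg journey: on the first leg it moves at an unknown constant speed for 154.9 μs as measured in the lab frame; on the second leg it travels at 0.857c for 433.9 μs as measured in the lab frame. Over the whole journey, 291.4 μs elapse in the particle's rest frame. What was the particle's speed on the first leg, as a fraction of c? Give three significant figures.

Leg 1: speed unknown; τ_1 = 154.9/γ_1.
Leg 2: γ = 1/√(1 − 0.857²) = 1/√0.2656 = 1.941; τ_2 = 433.9/1.941 = 223.6 μs.
Total proper time: τ_1 + 223.6 = 291.4, so τ_1 = 291.4 − 223.6 = 67.80 μs.
γ_1 = 154.9/67.80 = 2.285; β = √(1 − 1/γ²) = √0.8084.

β = 0.899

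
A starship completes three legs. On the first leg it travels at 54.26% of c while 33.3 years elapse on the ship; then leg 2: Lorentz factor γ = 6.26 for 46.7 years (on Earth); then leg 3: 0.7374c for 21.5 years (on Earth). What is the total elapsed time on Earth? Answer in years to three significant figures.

Δt = 108 years

Leg 1: β = 0.5426; γ = 1/√(1 − 0.5426²) = 1/√0.7056 = 1.190; Δt_1 = 1.190 × 33.3 = 39.64 years.
Leg 2: 46.7 years is already measured on Earth.
Leg 3: 21.5 years is already measured on Earth.
Total: 39.64 + 46.70 + 21.50 years.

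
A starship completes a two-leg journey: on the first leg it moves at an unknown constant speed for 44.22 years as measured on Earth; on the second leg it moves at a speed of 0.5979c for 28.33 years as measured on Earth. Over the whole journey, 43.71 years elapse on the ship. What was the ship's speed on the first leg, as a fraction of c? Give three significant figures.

Leg 1: speed unknown; τ_1 = 44.22/γ_1.
Leg 2: γ = 1/√(1 − 0.5979²) = 1/√0.6425 = 1.248; τ_2 = 28.33/1.248 = 22.71 years.
Total proper time: τ_1 + 22.71 = 43.71, so τ_1 = 43.71 − 22.71 = 21.00 years.
γ_1 = 44.22/21.00 = 2.106; β = √(1 − 1/γ²) = √0.7744.

β = 0.880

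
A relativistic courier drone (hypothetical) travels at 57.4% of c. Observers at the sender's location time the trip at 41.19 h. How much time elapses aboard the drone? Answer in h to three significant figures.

β = 0.574; γ = 1/√(1 − 0.574²) = 1/√0.6705 = 1.221
The interval measured at the sender's location is the dilated one; the clock aboard the drone measures the proper time τ = Δt/γ = 41.19/1.221 h.

τ = 33.7 h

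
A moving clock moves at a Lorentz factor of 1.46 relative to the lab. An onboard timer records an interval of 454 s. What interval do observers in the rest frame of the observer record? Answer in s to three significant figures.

γ = 1.46
The interval measured on the moving clock is the proper time (both events occur at the same place in that frame); the lab-frame interval is Δt = γτ = 1.460 × 454 s.

Δt = 663 s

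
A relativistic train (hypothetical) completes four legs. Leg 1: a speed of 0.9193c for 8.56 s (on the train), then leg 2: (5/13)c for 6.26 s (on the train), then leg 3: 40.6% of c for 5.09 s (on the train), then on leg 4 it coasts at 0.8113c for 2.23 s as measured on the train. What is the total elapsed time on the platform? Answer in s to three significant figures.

Δt = 37.9 s

Leg 1: γ = 1/√(1 − 0.9193²) = 1/√0.1549 = 2.541; Δt_1 = 2.541 × 8.56 = 21.75 s.
Leg 2: γ = 1/√(1 − (5/13)²) = 13/12 ≈ 1.083; Δt_2 = 1.083 × 6.26 = 6.782 s.
Leg 3: β = 0.406; γ = 1/√(1 − 0.406²) = 1/√0.8352 = 1.094; Δt_3 = 1.094 × 5.09 = 5.570 s.
Leg 4: γ = 1/√(1 − 0.8113²) = 1/√0.3418 = 1.710; Δt_4 = 1.710 × 2.23 = 3.814 s.
Total: 21.75 + 6.782 + 5.570 + 3.814 s.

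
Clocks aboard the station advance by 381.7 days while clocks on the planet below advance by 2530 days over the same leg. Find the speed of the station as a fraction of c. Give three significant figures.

The proper time is measured aboard the station (both events occur at the station's location); Δt is measured on the planet below. γ = Δt/τ = 2530/381.7 = 6.628.
β = √(1 − 1/γ²) = √(1 − 0.02276) = √0.9772

v = 0.989c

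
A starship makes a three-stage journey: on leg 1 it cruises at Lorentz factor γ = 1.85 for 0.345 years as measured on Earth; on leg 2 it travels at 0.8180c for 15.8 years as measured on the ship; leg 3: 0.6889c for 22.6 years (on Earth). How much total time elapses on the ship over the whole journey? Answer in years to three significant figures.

Leg 1: γ = 1.85; τ_1 = 0.345/1.850 = 0.1865 years.
Leg 2: 15.8 years is already measured on the ship.
Leg 3: γ = 1/√(1 − 0.6889²) = 1/√0.5254 = 1.380; τ_3 = 22.6/1.380 = 16.38 years.
Total: 0.1865 + 15.80 + 16.38 years.

τ = 32.4 years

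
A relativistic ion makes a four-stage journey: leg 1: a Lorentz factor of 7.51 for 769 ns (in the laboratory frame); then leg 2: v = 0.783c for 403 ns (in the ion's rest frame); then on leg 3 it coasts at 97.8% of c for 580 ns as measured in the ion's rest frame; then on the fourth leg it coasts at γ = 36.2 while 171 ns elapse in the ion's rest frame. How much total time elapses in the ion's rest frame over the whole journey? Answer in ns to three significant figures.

Leg 1: γ = 7.51; τ_1 = 769/7.510 = 102.4 ns.
Leg 2: 403 ns is already measured in the ion's rest frame.
Leg 3: 580 ns is already measured in the ion's rest frame.
Leg 4: 171 ns is already measured in the ion's rest frame.
Total: 102.4 + 403.0 + 580.0 + 171.0 ns.

τ = 1260 ns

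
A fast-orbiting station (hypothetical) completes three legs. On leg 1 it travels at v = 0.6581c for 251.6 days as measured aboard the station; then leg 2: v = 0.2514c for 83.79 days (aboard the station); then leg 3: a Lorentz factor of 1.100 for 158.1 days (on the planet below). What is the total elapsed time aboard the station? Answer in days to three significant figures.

τ = 479 days

Leg 1: 251.6 days is already measured aboard the station.
Leg 2: 83.79 days is already measured aboard the station.
Leg 3: γ = 1.100; τ_3 = 158.1/1.100 = 143.7 days.
Total: 251.6 + 83.79 + 143.7 days.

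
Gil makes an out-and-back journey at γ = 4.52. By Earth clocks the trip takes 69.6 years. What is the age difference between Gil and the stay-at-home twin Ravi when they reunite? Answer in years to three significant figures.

γ = 4.52
Gil's elapsed proper time: τ = 69.6/4.520 = 15.40 years.
Age gap = Δt − τ = 69.6 − 15.40 years.

Δt − τ = 54.2 years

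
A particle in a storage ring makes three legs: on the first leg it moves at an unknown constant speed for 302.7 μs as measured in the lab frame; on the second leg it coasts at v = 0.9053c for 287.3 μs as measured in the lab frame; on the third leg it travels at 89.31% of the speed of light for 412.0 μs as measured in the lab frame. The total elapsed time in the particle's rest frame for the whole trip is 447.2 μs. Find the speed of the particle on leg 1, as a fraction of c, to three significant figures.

β = 0.887

Leg 1: speed unknown; τ_1 = 302.7/γ_1.
Leg 2: γ = 1/√(1 − 0.9053²) = 1/√0.1804 = 2.354; τ_2 = 287.3/2.354 = 122.0 μs.
Leg 3: β = 0.8931; γ = 1/√(1 − 0.8931²) = 1/√0.2024 = 2.223; τ_3 = 412.0/2.223 = 185.3 μs.
Total proper time: τ_1 + 122.0 + 185.3 = 447.2, so τ_1 = 447.2 − 307.4 = 139.8 μs.
γ_1 = 302.7/139.8 = 2.165; β = √(1 − 1/γ²) = √0.7866.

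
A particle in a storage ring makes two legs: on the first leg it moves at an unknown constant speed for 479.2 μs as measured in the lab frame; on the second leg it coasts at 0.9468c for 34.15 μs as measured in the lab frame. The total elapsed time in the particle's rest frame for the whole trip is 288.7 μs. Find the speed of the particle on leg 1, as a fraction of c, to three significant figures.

β = 0.815

Leg 1: speed unknown; τ_1 = 479.2/γ_1.
Leg 2: γ = 1/√(1 − 0.9468²) = 1/√0.1036 = 3.107; τ_2 = 34.15/3.107 = 10.99 μs.
Total proper time: τ_1 + 10.99 = 288.7, so τ_1 = 288.7 − 10.99 = 277.7 μs.
γ_1 = 479.2/277.7 = 1.726; β = √(1 − 1/γ²) = √0.6641.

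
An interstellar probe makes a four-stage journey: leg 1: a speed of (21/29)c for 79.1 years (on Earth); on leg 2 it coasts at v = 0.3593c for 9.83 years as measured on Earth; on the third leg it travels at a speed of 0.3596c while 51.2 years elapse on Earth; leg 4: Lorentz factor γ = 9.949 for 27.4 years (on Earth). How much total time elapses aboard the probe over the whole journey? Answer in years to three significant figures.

τ = 114 years

Leg 1: γ = 1/√(1 − (21/29)²) = 29/20 = 1.450; τ_1 = 79.1/1.450 = 54.55 years.
Leg 2: γ = 1/√(1 − 0.3593²) = 1/√0.8709 = 1.072; τ_2 = 9.83/1.072 = 9.174 years.
Leg 3: γ = 1/√(1 − 0.3596²) = 1/√0.8707 = 1.072; τ_3 = 51.2/1.072 = 47.78 years.
Leg 4: γ = 9.949; τ_4 = 27.4/9.949 = 2.754 years.
Total: 54.55 + 9.174 + 47.78 + 2.754 years.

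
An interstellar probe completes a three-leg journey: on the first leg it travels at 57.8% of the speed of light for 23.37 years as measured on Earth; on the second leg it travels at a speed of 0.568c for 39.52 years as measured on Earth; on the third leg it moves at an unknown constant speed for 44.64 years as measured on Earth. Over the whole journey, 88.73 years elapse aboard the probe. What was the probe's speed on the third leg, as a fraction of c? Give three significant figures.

Leg 1: β = 0.578; γ = 1/√(1 − 0.578²) = 1/√0.6659 = 1.225; τ_1 = 23.37/1.225 = 19.07 years.
Leg 2: γ = 1/√(1 − 0.568²) = 1/√0.6774 = 1.215; τ_2 = 39.52/1.215 = 32.53 years.
Leg 3: speed unknown; τ_3 = 44.64/γ_3.
Total proper time: 19.07 + 32.53 + τ_3 = 88.73, so τ_3 = 88.73 − 51.60 = 37.13 years.
γ_3 = 44.64/37.13 = 1.202; β = √(1 − 1/γ²) = √0.3080.

β = 0.555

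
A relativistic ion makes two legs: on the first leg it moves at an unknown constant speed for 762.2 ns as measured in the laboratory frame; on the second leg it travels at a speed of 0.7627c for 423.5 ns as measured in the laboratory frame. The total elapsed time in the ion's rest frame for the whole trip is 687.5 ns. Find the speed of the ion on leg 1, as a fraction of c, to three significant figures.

Leg 1: speed unknown; τ_1 = 762.2/γ_1.
Leg 2: γ = 1/√(1 − 0.7627²) = 1/√0.4183 = 1.546; τ_2 = 423.5/1.546 = 273.9 ns.
Total proper time: τ_1 + 273.9 = 687.5, so τ_1 = 687.5 − 273.9 = 413.6 ns.
γ_1 = 762.2/413.6 = 1.843; β = √(1 − 1/γ²) = √0.7055.

β = 0.840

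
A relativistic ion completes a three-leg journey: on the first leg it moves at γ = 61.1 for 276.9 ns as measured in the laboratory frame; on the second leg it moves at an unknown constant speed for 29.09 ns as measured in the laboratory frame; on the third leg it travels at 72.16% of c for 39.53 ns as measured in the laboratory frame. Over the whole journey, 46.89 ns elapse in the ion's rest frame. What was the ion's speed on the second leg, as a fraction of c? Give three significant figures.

β = 0.857

Leg 1: γ = 61.1; τ_1 = 276.9/61.10 = 4.532 ns.
Leg 2: speed unknown; τ_2 = 29.09/γ_2.
Leg 3: β = 0.7216; γ = 1/√(1 − 0.7216²) = 1/√0.4793 = 1.444; τ_3 = 39.53/1.444 = 27.37 ns.
Total proper time: 4.532 + τ_2 + 27.37 = 46.89, so τ_2 = 46.89 − 31.90 = 14.99 ns.
γ_2 = 29.09/14.99 = 1.940; β = √(1 − 1/γ²) = √0.7344.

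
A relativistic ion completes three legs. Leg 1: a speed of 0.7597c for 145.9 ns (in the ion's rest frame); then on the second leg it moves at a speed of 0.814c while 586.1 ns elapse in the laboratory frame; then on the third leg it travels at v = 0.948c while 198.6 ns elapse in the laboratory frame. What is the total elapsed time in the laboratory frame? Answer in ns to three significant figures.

Δt = 1010 ns

Leg 1: γ = 1/√(1 − 0.7597²) = 1/√0.4229 = 1.538; Δt_1 = 1.538 × 145.9 = 224.4 ns.
Leg 2: 586.1 ns is already measured in the laboratory frame.
Leg 3: 198.6 ns is already measured in the laboratory frame.
Total: 224.4 + 586.1 + 198.6 ns.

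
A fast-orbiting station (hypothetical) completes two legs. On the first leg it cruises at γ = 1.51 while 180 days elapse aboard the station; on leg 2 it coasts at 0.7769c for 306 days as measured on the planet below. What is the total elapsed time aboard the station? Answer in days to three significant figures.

Leg 1: 180 days is already measured aboard the station.
Leg 2: γ = 1/√(1 − 0.7769²) = 1/√0.3964 = 1.588; τ_2 = 306/1.588 = 192.7 days.
Total: 180.0 + 192.7 days.

τ = 373 days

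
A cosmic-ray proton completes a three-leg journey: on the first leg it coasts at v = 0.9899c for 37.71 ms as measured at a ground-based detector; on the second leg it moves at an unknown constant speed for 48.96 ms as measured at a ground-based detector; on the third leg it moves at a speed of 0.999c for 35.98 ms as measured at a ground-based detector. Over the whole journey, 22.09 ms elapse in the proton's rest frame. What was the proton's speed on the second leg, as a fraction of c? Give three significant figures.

β = 0.951

Leg 1: γ = 1/√(1 − 0.9899²) = 1/√0.02010 = 7.054; τ_1 = 37.71/7.054 = 5.346 ms.
Leg 2: speed unknown; τ_2 = 48.96/γ_2.
Leg 3: γ = 1/√(1 − 0.999²) = 1/√0.001999 = 22.37; τ_3 = 35.98/22.37 = 1.609 ms.
Total proper time: 5.346 + τ_2 + 1.609 = 22.09, so τ_2 = 22.09 − 6.955 = 15.14 ms.
γ_2 = 48.96/15.14 = 3.235; β = √(1 − 1/γ²) = √0.9044.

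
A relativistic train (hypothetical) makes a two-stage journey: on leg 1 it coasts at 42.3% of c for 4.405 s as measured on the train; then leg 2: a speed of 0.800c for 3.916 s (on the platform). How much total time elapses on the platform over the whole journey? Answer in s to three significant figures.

Δt = 8.78 s

Leg 1: β = 0.423; γ = 1/√(1 − 0.423²) = 1/√0.8211 = 1.104; Δt_1 = 1.104 × 4.405 = 4.861 s.
Leg 2: 3.916 s is already measured on the platform.
Total: 4.861 + 3.916 s.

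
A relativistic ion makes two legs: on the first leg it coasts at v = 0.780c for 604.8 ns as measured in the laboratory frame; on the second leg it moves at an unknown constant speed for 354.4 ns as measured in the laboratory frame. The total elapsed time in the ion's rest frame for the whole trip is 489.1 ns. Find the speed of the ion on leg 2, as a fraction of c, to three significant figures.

β = 0.950

Leg 1: γ = 1/√(1 − 0.780²) = 1/√0.3916 = 1.598; τ_1 = 604.8/1.598 = 378.5 ns.
Leg 2: speed unknown; τ_2 = 354.4/γ_2.
Total proper time: 378.5 + τ_2 = 489.1, so τ_2 = 489.1 − 378.5 = 110.6 ns.
γ_2 = 354.4/110.6 = 3.204; β = √(1 − 1/γ²) = √0.9026.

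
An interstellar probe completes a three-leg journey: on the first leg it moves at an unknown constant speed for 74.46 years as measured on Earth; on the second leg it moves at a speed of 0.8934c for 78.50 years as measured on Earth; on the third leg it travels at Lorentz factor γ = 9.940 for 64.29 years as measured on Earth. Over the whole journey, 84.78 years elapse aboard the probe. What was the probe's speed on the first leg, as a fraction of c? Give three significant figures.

Leg 1: speed unknown; τ_1 = 74.46/γ_1.
Leg 2: γ = 1/√(1 − 0.8934²) = 1/√0.2018 = 2.226; τ_2 = 78.50/2.226 = 35.27 years.
Leg 3: γ = 9.940; τ_3 = 64.29/9.940 = 6.468 years.
Total proper time: τ_1 + 35.27 + 6.468 = 84.78, so τ_1 = 84.78 − 41.73 = 43.05 years.
γ_1 = 74.46/43.05 = 1.730; β = √(1 − 1/γ²) = √0.6658.

β = 0.816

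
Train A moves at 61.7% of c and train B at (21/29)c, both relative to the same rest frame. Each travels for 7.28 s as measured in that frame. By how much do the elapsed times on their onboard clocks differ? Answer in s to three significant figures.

|τ_A − τ_B| = 0.708 s

A: β = 0.617; γ = 1/√(1 − 0.617²) = 1/√0.6193 = 1.271; τ_A = 7.28/1.271 = 5.729 s.
B: γ = 1/√(1 − (21/29)²) = 29/20 = 1.450; τ_B = 7.28/1.450 = 5.021 s.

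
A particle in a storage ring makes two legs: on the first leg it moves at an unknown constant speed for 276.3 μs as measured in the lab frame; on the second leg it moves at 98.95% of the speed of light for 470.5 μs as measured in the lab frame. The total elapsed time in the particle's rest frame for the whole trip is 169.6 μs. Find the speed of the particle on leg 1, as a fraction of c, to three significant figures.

β = 0.930

Leg 1: speed unknown; τ_1 = 276.3/γ_1.
Leg 2: β = 0.9895; γ = 1/√(1 − 0.9895²) = 1/√0.02089 = 6.919; τ_2 = 470.5/6.919 = 68.00 μs.
Total proper time: τ_1 + 68.00 = 169.6, so τ_1 = 169.6 − 68.00 = 101.6 μs.
γ_1 = 276.3/101.6 = 2.720; β = √(1 − 1/γ²) = √0.8648.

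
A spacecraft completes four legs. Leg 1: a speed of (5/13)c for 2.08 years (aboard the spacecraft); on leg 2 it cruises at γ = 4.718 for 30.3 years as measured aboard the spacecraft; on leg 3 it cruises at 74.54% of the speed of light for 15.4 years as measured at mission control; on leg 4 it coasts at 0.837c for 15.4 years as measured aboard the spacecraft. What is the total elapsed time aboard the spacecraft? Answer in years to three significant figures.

τ = 58.0 years

Leg 1: 2.08 years is already measured aboard the spacecraft.
Leg 2: 30.3 years is already measured aboard the spacecraft.
Leg 3: β = 0.7454; γ = 1/√(1 − 0.7454²) = 1/√0.4444 = 1.500; τ_3 = 15.4/1.500 = 10.27 years.
Leg 4: 15.4 years is already measured aboard the spacecraft.
Total: 2.080 + 30.30 + 10.27 + 15.40 years.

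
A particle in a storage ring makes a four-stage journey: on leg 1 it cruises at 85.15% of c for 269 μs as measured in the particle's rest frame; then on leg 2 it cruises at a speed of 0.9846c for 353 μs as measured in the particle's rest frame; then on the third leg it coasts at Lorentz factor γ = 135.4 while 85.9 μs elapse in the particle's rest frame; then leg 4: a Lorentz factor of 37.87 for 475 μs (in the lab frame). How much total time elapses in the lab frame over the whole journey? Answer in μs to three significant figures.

Δt = 1.46×10⁴ μs

Leg 1: β = 0.8515; γ = 1/√(1 − 0.8515²) = 1/√0.2749 = 1.907; Δt_1 = 1.907 × 269 = 513.0 μs.
Leg 2: γ = 1/√(1 − 0.9846²) = 1/√0.03056 = 5.720; Δt_2 = 5.720 × 353 = 2019 μs.
Leg 3: γ = 135.4; Δt_3 = 135.4 × 85.9 = 1.163×10⁴ μs.
Leg 4: 475 μs is already measured in the lab frame.
Total: 513.0 + 2019 + 1.163×10⁴ + 475.0 μs.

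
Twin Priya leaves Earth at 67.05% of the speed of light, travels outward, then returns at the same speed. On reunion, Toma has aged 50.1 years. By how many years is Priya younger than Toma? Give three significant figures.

β = 0.6705; γ = 1/√(1 − 0.6705²) = 1/√0.5504 = 1.348
Priya's elapsed proper time: τ = 50.1/1.348 = 37.17 years.
Age gap = Δt − τ = 50.1 − 37.17 years.

Δt − τ = 12.9 years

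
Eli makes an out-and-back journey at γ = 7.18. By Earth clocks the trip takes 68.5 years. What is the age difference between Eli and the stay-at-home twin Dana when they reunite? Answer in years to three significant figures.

γ = 7.18
Eli's elapsed proper time: τ = 68.5/7.180 = 9.540 years.
Age gap = Δt − τ = 68.5 − 9.540 years.

Δt − τ = 59.0 years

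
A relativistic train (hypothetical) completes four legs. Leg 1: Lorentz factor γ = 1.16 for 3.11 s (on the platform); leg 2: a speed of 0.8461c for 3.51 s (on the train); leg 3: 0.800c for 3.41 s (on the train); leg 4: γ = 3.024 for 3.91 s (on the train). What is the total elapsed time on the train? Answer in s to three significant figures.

τ = 13.5 s

Leg 1: γ = 1.16; τ_1 = 3.11/1.160 = 2.681 s.
Leg 2: 3.51 s is already measured on the train.
Leg 3: 3.41 s is already measured on the train.
Leg 4: 3.91 s is already measured on the train.
Total: 2.681 + 3.510 + 3.410 + 3.910 s.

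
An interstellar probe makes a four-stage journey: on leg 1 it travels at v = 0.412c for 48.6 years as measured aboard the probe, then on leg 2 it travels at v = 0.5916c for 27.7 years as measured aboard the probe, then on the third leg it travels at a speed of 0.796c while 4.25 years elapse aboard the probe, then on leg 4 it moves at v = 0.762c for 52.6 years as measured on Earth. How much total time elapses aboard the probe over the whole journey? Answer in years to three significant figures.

Leg 1: 48.6 years is already measured aboard the probe.
Leg 2: 27.7 years is already measured aboard the probe.
Leg 3: 4.25 years is already measured aboard the probe.
Leg 4: γ = 1/√(1 − 0.762²) = 1/√0.4194 = 1.544; τ_4 = 52.6/1.544 = 34.06 years.
Total: 48.60 + 27.70 + 4.250 + 34.06 years.

τ = 115 years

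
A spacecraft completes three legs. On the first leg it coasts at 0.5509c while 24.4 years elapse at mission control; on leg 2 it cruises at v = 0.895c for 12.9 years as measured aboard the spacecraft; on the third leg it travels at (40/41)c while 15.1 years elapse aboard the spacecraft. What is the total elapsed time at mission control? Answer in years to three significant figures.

Δt = 122 years

Leg 1: 24.4 years is already measured at mission control.
Leg 2: γ = 1/√(1 − 0.895²) = 1/√0.1990 = 2.242; Δt_2 = 2.242 × 12.9 = 28.92 years.
Leg 3: γ = 1/√(1 − (40/41)²) = 41/9 ≈ 4.556; Δt_3 = 4.556 × 15.1 = 68.79 years.
Total: 24.40 + 28.92 + 68.79 years.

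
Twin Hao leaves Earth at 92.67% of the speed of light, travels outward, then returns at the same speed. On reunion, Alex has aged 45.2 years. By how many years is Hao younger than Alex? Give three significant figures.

β = 0.9267; γ = 1/√(1 − 0.9267²) = 1/√0.1412 = 2.661
Hao's elapsed proper time: τ = 45.2/2.661 = 16.99 years.
Age gap = Δt − τ = 45.2 − 16.99 years.

Δt − τ = 28.2 years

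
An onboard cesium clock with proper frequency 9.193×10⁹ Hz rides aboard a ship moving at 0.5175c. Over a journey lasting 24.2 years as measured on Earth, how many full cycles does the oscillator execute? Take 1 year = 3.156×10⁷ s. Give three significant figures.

N = 6.01×10¹⁸

γ = 1/√(1 − 0.5175²) = 1/√0.7322 = 1.169
The oscillator's own cycle count is N = f × τ where τ is the proper time on the ship. τ = Δt/γ = 24.2/1.169 = 20.71 years = 6.535×10⁸ s.
N = 9.193×10⁹ × 6.535×10⁸ = 6.008×10¹⁸.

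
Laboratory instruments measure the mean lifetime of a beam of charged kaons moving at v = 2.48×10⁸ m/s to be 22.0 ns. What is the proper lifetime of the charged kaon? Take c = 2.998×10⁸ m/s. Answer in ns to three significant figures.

β = 2.48×10⁸/2.998×10⁸ = 0.8272; γ = 1/√(1 − 0.8272²) = 1.780
The lab-frame lifetime is the dilated interval; the proper lifetime is τ₀ = Δt/γ = 22.0/1.780 ns.

τ₀ = 12.4 ns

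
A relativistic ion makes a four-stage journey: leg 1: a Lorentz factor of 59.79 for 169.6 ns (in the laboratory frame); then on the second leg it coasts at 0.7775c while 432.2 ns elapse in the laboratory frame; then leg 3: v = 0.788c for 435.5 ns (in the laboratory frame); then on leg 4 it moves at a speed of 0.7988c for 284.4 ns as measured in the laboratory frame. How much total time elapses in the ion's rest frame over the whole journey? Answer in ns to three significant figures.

τ = 714 ns

Leg 1: γ = 59.79; τ_1 = 169.6/59.79 = 2.837 ns.
Leg 2: γ = 1/√(1 − 0.7775²) = 1/√0.3955 = 1.590; τ_2 = 432.2/1.590 = 271.8 ns.
Leg 3: γ = 1/√(1 − 0.788²) = 1/√0.3791 = 1.624; τ_3 = 435.5/1.624 = 268.1 ns.
Leg 4: γ = 1/√(1 − 0.7988²) = 1/√0.3619 = 1.662; τ_4 = 284.4/1.662 = 171.1 ns.
Total: 2.837 + 271.8 + 268.1 + 171.1 ns.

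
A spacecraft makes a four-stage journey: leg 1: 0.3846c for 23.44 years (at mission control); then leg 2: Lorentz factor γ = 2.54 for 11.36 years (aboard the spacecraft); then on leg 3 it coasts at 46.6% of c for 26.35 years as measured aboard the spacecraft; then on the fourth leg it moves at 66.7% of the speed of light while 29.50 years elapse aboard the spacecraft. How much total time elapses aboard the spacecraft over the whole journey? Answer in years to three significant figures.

Leg 1: γ = 1/√(1 − 0.3846²) = 1/√0.8521 = 1.083; τ_1 = 23.44/1.083 = 21.64 years.
Leg 2: 11.36 years is already measured aboard the spacecraft.
Leg 3: 26.35 years is already measured aboard the spacecraft.
Leg 4: 29.50 years is already measured aboard the spacecraft.
Total: 21.64 + 11.36 + 26.35 + 29.50 years.

τ = 88.8 years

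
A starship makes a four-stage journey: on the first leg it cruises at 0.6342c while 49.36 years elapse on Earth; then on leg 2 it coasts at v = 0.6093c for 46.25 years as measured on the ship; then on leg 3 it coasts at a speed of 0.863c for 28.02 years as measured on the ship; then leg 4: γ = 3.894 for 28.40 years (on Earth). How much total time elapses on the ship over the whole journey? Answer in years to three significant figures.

τ = 120 years

Leg 1: γ = 1/√(1 − 0.6342²) = 1/√0.5978 = 1.293; τ_1 = 49.36/1.293 = 38.16 years.
Leg 2: 46.25 years is already measured on the ship.
Leg 3: 28.02 years is already measured on the ship.
Leg 4: γ = 3.894; τ_4 = 28.40/3.894 = 7.293 years.
Total: 38.16 + 46.25 + 28.02 + 7.293 years.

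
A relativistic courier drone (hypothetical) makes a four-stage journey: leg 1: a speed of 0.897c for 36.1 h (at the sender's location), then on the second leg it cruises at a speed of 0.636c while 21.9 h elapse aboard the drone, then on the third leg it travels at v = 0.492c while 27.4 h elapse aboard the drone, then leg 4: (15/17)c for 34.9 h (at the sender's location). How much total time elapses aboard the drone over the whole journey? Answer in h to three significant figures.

Leg 1: γ = 1/√(1 − 0.897²) = 1/√0.1954 = 2.262; τ_1 = 36.1/2.262 = 15.96 h.
Leg 2: 21.9 h is already measured aboard the drone.
Leg 3: 27.4 h is already measured aboard the drone.
Leg 4: γ = 1/√(1 − (15/17)²) = 17/8 = 2.125; τ_4 = 34.9/2.125 = 16.42 h.
Total: 15.96 + 21.90 + 27.40 + 16.42 h.

τ = 81.7 h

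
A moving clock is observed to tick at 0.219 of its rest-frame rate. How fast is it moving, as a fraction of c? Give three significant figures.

Rate ratio = 1/γ, so γ = 1/0.219 = 4.566.
β = √(1 − 1/γ²) = √(1 − 0.219²) = √0.9520

β = 0.976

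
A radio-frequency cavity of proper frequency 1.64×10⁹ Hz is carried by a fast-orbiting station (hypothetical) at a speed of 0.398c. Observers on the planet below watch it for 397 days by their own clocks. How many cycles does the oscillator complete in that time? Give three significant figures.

N = 5.16×10¹⁶

γ = 1/√(1 − 0.398²) = 1/√0.8416 = 1.090
During 397 days of lab time, the oscillator's proper time advances by τ = Δt/γ = 397/1.090 = 364.2 days = 3.147×10⁷ s.
N = f × τ = 1.64×10⁹ × 3.147×10⁷ = 5.161×10¹⁶.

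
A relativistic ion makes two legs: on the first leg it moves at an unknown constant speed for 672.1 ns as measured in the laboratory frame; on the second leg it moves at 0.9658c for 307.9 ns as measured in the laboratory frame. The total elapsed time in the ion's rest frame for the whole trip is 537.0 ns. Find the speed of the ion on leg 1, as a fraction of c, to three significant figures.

Leg 1: speed unknown; τ_1 = 672.1/γ_1.
Leg 2: γ = 1/√(1 − 0.9658²) = 1/√0.06723 = 3.857; τ_2 = 307.9/3.857 = 79.83 ns.
Total proper time: τ_1 + 79.83 = 537.0, so τ_1 = 537.0 − 79.83 = 457.2 ns.
γ_1 = 672.1/457.2 = 1.470; β = √(1 − 1/γ²) = √0.5373.

β = 0.733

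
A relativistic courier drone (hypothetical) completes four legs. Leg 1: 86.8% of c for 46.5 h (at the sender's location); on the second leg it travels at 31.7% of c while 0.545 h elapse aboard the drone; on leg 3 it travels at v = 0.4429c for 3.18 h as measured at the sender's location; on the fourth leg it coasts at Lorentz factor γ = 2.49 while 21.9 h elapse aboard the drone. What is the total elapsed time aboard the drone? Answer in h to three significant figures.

τ = 48.4 h

Leg 1: β = 0.868; γ = 1/√(1 − 0.868²) = 1/√0.2466 = 2.014; τ_1 = 46.5/2.014 = 23.09 h.
Leg 2: 0.545 h is already measured aboard the drone.
Leg 3: γ = 1/√(1 − 0.4429²) = 1/√0.8038 = 1.115; τ_3 = 3.18/1.115 = 2.851 h.
Leg 4: 21.9 h is already measured aboard the drone.
Total: 23.09 + 0.5450 + 2.851 + 21.90 h.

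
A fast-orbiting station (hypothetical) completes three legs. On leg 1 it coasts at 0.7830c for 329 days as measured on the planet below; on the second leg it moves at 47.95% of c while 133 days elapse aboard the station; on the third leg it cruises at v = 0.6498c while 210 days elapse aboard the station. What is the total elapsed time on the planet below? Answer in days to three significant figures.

Leg 1: 329 days is already measured on the planet below.
Leg 2: β = 0.4795; γ = 1/√(1 − 0.4795²) = 1/√0.7701 = 1.140; Δt_2 = 1.140 × 133 = 151.6 days.
Leg 3: γ = 1/√(1 − 0.6498²) = 1/√0.5778 = 1.316; Δt_3 = 1.316 × 210 = 276.3 days.
Total: 329.0 + 151.6 + 276.3 days.

Δt = 757 days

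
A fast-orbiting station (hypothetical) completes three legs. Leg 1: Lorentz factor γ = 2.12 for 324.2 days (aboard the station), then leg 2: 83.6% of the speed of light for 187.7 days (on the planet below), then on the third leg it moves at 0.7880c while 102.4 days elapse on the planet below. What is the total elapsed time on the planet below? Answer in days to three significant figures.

Δt = 977 days

Leg 1: γ = 2.12; Δt_1 = 2.120 × 324.2 = 687.3 days.
Leg 2: 187.7 days is already measured on the planet below.
Leg 3: 102.4 days is already measured on the planet below.
Total: 687.3 + 187.7 + 102.4 days.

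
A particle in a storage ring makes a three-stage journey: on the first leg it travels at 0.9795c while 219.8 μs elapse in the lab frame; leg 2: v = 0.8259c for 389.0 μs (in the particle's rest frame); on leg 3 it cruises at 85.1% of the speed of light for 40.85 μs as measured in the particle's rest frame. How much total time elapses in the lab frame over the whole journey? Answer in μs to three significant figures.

Leg 1: 219.8 μs is already measured in the lab frame.
Leg 2: γ = 1/√(1 − 0.8259²) = 1/√0.3179 = 1.774; Δt_2 = 1.774 × 389.0 = 689.9 μs.
Leg 3: β = 0.851; γ = 1/√(1 − 0.851²) = 1/√0.2758 = 1.904; Δt_3 = 1.904 × 40.85 = 77.78 μs.
Total: 219.8 + 689.9 + 77.78 μs.

Δt = 988 μs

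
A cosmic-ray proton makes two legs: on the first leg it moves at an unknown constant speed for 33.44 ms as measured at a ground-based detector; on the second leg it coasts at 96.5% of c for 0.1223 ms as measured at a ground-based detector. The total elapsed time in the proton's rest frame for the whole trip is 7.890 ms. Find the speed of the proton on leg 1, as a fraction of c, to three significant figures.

β = 0.972

Leg 1: speed unknown; τ_1 = 33.44/γ_1.
Leg 2: β = 0.965; γ = 1/√(1 − 0.965²) = 1/√0.06878 = 3.813; τ_2 = 0.1223/3.813 = 0.03207 ms.
Total proper time: τ_1 + 0.03207 = 7.890, so τ_1 = 7.890 − 0.03207 = 7.858 ms.
γ_1 = 33.44/7.858 = 4.256; β = √(1 − 1/γ²) = √0.9448.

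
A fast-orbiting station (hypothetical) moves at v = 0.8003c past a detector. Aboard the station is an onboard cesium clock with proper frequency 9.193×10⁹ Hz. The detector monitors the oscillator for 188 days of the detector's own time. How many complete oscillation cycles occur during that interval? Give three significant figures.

N = 8.95×10¹⁶

γ = 1/√(1 − 0.8003²) = 1/√0.3595 = 1.668
During 188 days of lab time, the oscillator's proper time advances by τ = Δt/γ = 188/1.668 = 112.7 days = 9.739×10⁶ s.
N = f × τ = 9.193×10⁹ × 9.739×10⁶ = 8.953×10¹⁶.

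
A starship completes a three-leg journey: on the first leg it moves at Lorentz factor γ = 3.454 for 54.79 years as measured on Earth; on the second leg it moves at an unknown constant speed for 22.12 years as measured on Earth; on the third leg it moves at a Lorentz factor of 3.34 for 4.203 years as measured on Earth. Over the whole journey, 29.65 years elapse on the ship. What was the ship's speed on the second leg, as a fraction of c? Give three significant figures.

Leg 1: γ = 3.454; τ_1 = 54.79/3.454 = 15.86 years.
Leg 2: speed unknown; τ_2 = 22.12/γ_2.
Leg 3: γ = 3.34; τ_3 = 4.203/3.340 = 1.258 years.
Total proper time: 15.86 + τ_2 + 1.258 = 29.65, so τ_2 = 29.65 − 17.12 = 12.53 years.
γ_2 = 22.12/12.53 = 1.766; β = √(1 − 1/γ²) = √0.6792.

β = 0.824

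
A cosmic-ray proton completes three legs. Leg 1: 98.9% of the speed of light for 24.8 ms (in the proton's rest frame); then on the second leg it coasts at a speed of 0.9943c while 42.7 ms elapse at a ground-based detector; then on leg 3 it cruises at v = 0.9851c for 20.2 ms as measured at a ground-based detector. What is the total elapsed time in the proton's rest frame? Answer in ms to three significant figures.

τ = 32.8 ms

Leg 1: 24.8 ms is already measured in the proton's rest frame.
Leg 2: γ = 1/√(1 − 0.9943²) = 1/√0.01137 = 9.379; τ_2 = 42.7/9.379 = 4.553 ms.
Leg 3: γ = 1/√(1 − 0.9851²) = 1/√0.02958 = 5.815; τ_3 = 20.2/5.815 = 3.474 ms.
Total: 24.80 + 4.553 + 3.474 ms.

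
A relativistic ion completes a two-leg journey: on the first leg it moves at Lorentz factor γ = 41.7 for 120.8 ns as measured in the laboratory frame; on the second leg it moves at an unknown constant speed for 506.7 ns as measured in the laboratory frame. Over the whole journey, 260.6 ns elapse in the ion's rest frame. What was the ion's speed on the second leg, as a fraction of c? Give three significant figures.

β = 0.861

Leg 1: γ = 41.7; τ_1 = 120.8/41.70 = 2.897 ns.
Leg 2: speed unknown; τ_2 = 506.7/γ_2.
Total proper time: 2.897 + τ_2 = 260.6, so τ_2 = 260.6 − 2.897 = 257.7 ns.
γ_2 = 506.7/257.7 = 1.966; β = √(1 − 1/γ²) = √0.7413.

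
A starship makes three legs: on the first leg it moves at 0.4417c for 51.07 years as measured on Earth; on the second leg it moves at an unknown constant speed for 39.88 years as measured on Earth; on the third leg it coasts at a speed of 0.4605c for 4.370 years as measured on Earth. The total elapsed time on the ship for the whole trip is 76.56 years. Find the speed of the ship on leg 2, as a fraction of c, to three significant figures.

Leg 1: γ = 1/√(1 − 0.4417²) = 1/√0.8049 = 1.115; τ_1 = 51.07/1.115 = 45.82 years.
Leg 2: speed unknown; τ_2 = 39.88/γ_2.
Leg 3: γ = 1/√(1 − 0.4605²) = 1/√0.7879 = 1.127; τ_3 = 4.370/1.127 = 3.879 years.
Total proper time: 45.82 + τ_2 + 3.879 = 76.56, so τ_2 = 76.56 − 49.70 = 26.86 years.
γ_2 = 39.88/26.86 = 1.485; β = √(1 − 1/γ²) = √0.5463.

β = 0.739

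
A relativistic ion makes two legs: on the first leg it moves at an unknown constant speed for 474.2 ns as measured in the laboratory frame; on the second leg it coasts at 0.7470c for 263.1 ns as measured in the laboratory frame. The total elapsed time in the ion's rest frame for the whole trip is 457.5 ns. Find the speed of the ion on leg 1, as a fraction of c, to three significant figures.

β = 0.803

Leg 1: speed unknown; τ_1 = 474.2/γ_1.
Leg 2: γ = 1/√(1 − 0.7470²) = 1/√0.4420 = 1.504; τ_2 = 263.1/1.504 = 174.9 ns.
Total proper time: τ_1 + 174.9 = 457.5, so τ_1 = 457.5 − 174.9 = 282.6 ns.
γ_1 = 474.2/282.6 = 1.678; β = √(1 − 1/γ²) = √0.6449.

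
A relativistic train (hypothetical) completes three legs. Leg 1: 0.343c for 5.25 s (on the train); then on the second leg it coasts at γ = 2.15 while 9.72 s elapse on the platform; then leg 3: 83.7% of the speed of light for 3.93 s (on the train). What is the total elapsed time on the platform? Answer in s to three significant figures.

Δt = 22.5 s

Leg 1: γ = 1/√(1 − 0.343²) = 1/√0.8824 = 1.065; Δt_1 = 1.065 × 5.25 = 5.589 s.
Leg 2: 9.72 s is already measured on the platform.
Leg 3: β = 0.837; γ = 1/√(1 − 0.837²) = 1/√0.2994 = 1.827; Δt_3 = 1.827 × 3.93 = 7.182 s.
Total: 5.589 + 9.720 + 7.182 s.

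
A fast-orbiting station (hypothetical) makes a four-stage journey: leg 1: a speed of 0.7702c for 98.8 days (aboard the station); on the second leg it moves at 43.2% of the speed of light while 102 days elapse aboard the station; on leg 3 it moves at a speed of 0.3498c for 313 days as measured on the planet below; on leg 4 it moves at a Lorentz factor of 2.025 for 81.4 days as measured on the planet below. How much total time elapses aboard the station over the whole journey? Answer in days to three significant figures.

Leg 1: 98.8 days is already measured aboard the station.
Leg 2: 102 days is already measured aboard the station.
Leg 3: γ = 1/√(1 − 0.3498²) = 1/√0.8776 = 1.067; τ_3 = 313/1.067 = 293.2 days.
Leg 4: γ = 2.025; τ_4 = 81.4/2.025 = 40.20 days.
Total: 98.80 + 102.0 + 293.2 + 40.20 days.

τ = 534 days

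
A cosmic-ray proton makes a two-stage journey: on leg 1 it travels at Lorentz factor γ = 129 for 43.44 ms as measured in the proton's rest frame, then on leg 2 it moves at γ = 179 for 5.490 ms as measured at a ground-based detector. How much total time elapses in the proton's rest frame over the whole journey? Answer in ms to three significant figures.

τ = 43.5 ms

Leg 1: 43.44 ms is already measured in the proton's rest frame.
Leg 2: γ = 179; τ_2 = 5.490/179.0 = 0.03067 ms.
Total: 43.44 + 0.03067 ms.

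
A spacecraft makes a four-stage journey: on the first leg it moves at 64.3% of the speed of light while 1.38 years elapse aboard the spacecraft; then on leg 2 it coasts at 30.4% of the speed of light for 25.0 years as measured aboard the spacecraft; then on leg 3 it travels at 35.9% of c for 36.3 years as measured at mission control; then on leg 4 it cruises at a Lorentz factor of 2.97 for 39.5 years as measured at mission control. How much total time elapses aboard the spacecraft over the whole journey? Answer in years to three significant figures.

τ = 73.6 years

Leg 1: 1.38 years is already measured aboard the spacecraft.
Leg 2: 25.0 years is already measured aboard the spacecraft.
Leg 3: β = 0.359; γ = 1/√(1 − 0.359²) = 1/√0.8711 = 1.071; τ_3 = 36.3/1.071 = 33.88 years.
Leg 4: γ = 2.97; τ_4 = 39.5/2.970 = 13.30 years.
Total: 1.380 + 25.00 + 33.88 + 13.30 years.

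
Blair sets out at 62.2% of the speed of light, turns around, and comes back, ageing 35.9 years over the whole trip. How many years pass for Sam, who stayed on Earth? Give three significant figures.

β = 0.622; γ = 1/√(1 − 0.622²) = 1/√0.6131 = 1.277
Earth-frame duration is the dilated interval: Δt = γτ = 1.277 × 35.9 years.

Δt = 45.8 years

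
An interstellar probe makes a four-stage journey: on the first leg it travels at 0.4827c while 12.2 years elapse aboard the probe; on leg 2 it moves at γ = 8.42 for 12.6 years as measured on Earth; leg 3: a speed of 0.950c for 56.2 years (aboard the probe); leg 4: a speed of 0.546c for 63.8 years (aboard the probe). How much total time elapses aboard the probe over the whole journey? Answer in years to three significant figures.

Leg 1: 12.2 years is already measured aboard the probe.
Leg 2: γ = 8.42; τ_2 = 12.6/8.420 = 1.496 years.
Leg 3: 56.2 years is already measured aboard the probe.
Leg 4: 63.8 years is already measured aboard the probe.
Total: 12.20 + 1.496 + 56.20 + 63.80 years.

τ = 134 years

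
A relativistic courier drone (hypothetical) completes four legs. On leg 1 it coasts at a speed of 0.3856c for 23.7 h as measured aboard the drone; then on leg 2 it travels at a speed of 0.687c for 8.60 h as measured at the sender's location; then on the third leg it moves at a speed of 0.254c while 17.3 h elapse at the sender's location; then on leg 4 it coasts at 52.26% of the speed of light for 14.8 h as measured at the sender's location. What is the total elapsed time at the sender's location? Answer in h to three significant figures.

Leg 1: γ = 1/√(1 − 0.3856²) = 1/√0.8513 = 1.084; Δt_1 = 1.084 × 23.7 = 25.69 h.
Leg 2: 8.60 h is already measured at the sender's location.
Leg 3: 17.3 h is already measured at the sender's location.
Leg 4: 14.8 h is already measured at the sender's location.
Total: 25.69 + 8.600 + 17.30 + 14.80 h.

Δt = 66.4 h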